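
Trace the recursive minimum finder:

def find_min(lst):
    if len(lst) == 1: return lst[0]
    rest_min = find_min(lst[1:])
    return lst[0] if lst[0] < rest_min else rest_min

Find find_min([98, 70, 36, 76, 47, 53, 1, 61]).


find_min([98, 70, 36, 76, 47, 53, 1, 61]): compare 98 with find_min([70, 36, 76, 47, 53, 1, 61])
find_min([70, 36, 76, 47, 53, 1, 61]): compare 70 with find_min([36, 76, 47, 53, 1, 61])
find_min([36, 76, 47, 53, 1, 61]): compare 36 with find_min([76, 47, 53, 1, 61])
find_min([76, 47, 53, 1, 61]): compare 76 with find_min([47, 53, 1, 61])
find_min([47, 53, 1, 61]): compare 47 with find_min([53, 1, 61])
find_min([53, 1, 61]): compare 53 with find_min([1, 61])
find_min([1, 61]): compare 1 with find_min([61])
find_min([61]) = 61  (base case)
Compare 1 with 61 -> 1
Compare 53 with 1 -> 1
Compare 47 with 1 -> 1
Compare 76 with 1 -> 1
Compare 36 with 1 -> 1
Compare 70 with 1 -> 1
Compare 98 with 1 -> 1

1


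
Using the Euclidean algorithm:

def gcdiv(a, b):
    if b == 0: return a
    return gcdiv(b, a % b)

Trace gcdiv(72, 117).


gcdiv(72, 117) = gcdiv(117, 72)
gcdiv(117, 72) = gcdiv(72, 45)
gcdiv(72, 45) = gcdiv(45, 27)
gcdiv(45, 27) = gcdiv(27, 18)
gcdiv(27, 18) = gcdiv(18, 9)
gcdiv(18, 9) = gcdiv(9, 0)
gcdiv(9, 0) = 9  (base case)

9


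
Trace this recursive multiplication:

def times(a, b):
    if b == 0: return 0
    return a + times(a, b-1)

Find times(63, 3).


times(63, 3) = 63 + times(63, 2)
times(63, 2) = 63 + times(63, 1)
times(63, 1) = 63 + times(63, 0)
times(63, 0) = 0  (base case)
Total: 63 + 63 + 63 + 0 = 189

189


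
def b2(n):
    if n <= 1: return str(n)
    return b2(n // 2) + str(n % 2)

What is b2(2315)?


b2(2315) = b2(1157) + '1'
b2(1157) = b2(578) + '1'
b2(578) = b2(289) + '0'
b2(289) = b2(144) + '1'
b2(144) = b2(72) + '0'
b2(72) = b2(36) + '0'
b2(36) = b2(18) + '0'
b2(18) = b2(9) + '0'
b2(9) = b2(4) + '1'
b2(4) = b2(2) + '0'
b2(2) = b2(1) + '0'
b2(1) = '1'  (base case)
Concatenating: '1' + '0' + '0' + '1' + '0' + '0' + '0' + '0' + '1' + '0' + '1' + '1' = '100100001011'

100100001011


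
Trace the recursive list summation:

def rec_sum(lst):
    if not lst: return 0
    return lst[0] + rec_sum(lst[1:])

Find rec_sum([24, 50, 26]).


rec_sum([24, 50, 26]) = 24 + rec_sum([50, 26])
rec_sum([50, 26]) = 50 + rec_sum([26])
rec_sum([26]) = 26 + rec_sum([])
rec_sum([]) = 0  (base case)
Total: 24 + 50 + 26 + 0 = 100

100


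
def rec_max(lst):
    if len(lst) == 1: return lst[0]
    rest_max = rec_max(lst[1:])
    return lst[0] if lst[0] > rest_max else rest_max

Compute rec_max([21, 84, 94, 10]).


rec_max([21, 84, 94, 10]): compare 21 with rec_max([84, 94, 10])
rec_max([84, 94, 10]): compare 84 with rec_max([94, 10])
rec_max([94, 10]): compare 94 with rec_max([10])
rec_max([10]) = 10  (base case)
Compare 94 with 10 -> 94
Compare 84 with 94 -> 94
Compare 21 with 94 -> 94

94


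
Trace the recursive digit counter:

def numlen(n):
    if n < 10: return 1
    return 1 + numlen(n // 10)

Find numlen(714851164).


numlen(714851164) = 1 + numlen(71485116)
numlen(71485116) = 1 + numlen(7148511)
numlen(7148511) = 1 + numlen(714851)
numlen(714851) = 1 + numlen(71485)
numlen(71485) = 1 + numlen(7148)
numlen(7148) = 1 + numlen(714)
numlen(714) = 1 + numlen(71)
numlen(71) = 1 + numlen(7)
numlen(7) = 1  (base case: 7 < 10)
Unwinding: 1 + 1 + 1 + 1 + 1 + 1 + 1 + 1 + 1 = 9

9


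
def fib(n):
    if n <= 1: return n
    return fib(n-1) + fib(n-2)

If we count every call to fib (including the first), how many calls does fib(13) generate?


Let C(n) = total calls for fib(n)
C(0) = 1, C(1) = 1
C(2) = 1 + C(1) + C(0) = 1 + 1 + 1 = 3
C(3) = 1 + C(2) + C(1) = 1 + 3 + 1 = 5
C(4) = 1 + C(3) + C(2) = 1 + 5 + 3 = 9
C(5) = 1 + C(4) + C(3) = 1 + 9 + 5 = 15
C(6) = 1 + C(5) + C(4) = 1 + 15 + 9 = 25
C(7) = 1 + C(6) + C(5) = 1 + 25 + 15 = 41
C(8) = 1 + C(7) + C(6) = 1 + 41 + 25 = 67
C(9) = 1 + C(8) + C(7) = 1 + 67 + 41 = 109
C(10) = 1 + C(9) + C(8) = 1 + 109 + 67 = 177
C(11) = 1 + C(10) + C(9) = 1 + 177 + 109 = 287
C(12) = 1 + C(11) + C(10) = 1 + 287 + 177 = 465
C(13) = 1 + C(12) + C(11) = 1 + 465 + 287 = 753

753


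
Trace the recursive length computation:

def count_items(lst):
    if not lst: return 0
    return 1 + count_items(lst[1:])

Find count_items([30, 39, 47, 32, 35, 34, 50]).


count_items([30, 39, 47, 32, 35, 34, 50]) = 1 + count_items([39, 47, 32, 35, 34, 50])
count_items([39, 47, 32, 35, 34, 50]) = 1 + count_items([47, 32, 35, 34, 50])
count_items([47, 32, 35, 34, 50]) = 1 + count_items([32, 35, 34, 50])
count_items([32, 35, 34, 50]) = 1 + count_items([35, 34, 50])
count_items([35, 34, 50]) = 1 + count_items([34, 50])
count_items([34, 50]) = 1 + count_items([50])
count_items([50]) = 1 + count_items([])
count_items([]) = 0  (base case)
Unwinding: 1 + 1 + 1 + 1 + 1 + 1 + 1 + 0 = 7

7


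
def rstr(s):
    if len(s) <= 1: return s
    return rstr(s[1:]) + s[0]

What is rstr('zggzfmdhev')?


rstr('zggzfmdhev') = rstr('ggzfmdhev') + 'z'
rstr('ggzfmdhev') = rstr('gzfmdhev') + 'g'
rstr('gzfmdhev') = rstr('zfmdhev') + 'g'
rstr('zfmdhev') = rstr('fmdhev') + 'z'
rstr('fmdhev') = rstr('mdhev') + 'f'
rstr('mdhev') = rstr('dhev') + 'm'
rstr('dhev') = rstr('hev') + 'd'
rstr('hev') = rstr('ev') + 'h'
rstr('ev') = rstr('v') + 'e'
rstr('v') = 'v'  (base case)
Concatenating: 'v' + 'e' + 'h' + 'd' + 'm' + 'f' + 'z' + 'g' + 'g' + 'z' = 'vehdmfzggz'

vehdmfzggz


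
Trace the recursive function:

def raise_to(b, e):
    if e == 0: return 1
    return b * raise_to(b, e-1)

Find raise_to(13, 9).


raise_to(13, 9)
= 13 * raise_to(13, 8)
= 13 * 13 * raise_to(13, 7)
= 13 * 13 * 13 * raise_to(13, 6)
= 13 * 13 * 13 * 13 * raise_to(13, 5)
= 13 * 13 * 13 * 13 * 13 * raise_to(13, 4)
= 13 * 13 * 13 * 13 * 13 * 13 * raise_to(13, 3)
= 13 * 13 * 13 * 13 * 13 * 13 * 13 * raise_to(13, 2)
= 13 * 13 * 13 * 13 * 13 * 13 * 13 * 13 * raise_to(13, 1)
= 13 * 13 * 13 * 13 * 13 * 13 * 13 * 13 * 13 * raise_to(13, 0)
= 13 * 13 * 13 * 13 * 13 * 13 * 13 * 13 * 13 * 1
= 10604499373

10604499373


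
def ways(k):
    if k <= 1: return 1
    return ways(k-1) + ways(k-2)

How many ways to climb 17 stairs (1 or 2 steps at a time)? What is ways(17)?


Building up from base cases:
ways(0) = 1
ways(1) = 1
ways(2) = ways(1) + ways(0) = 1 + 1 = 2
ways(3) = ways(2) + ways(1) = 2 + 1 = 3
ways(4) = ways(3) + ways(2) = 3 + 2 = 5
ways(5) = ways(4) + ways(3) = 5 + 3 = 8
ways(6) = ways(5) + ways(4) = 8 + 5 = 13
ways(7) = ways(6) + ways(5) = 13 + 8 = 21
ways(8) = ways(7) + ways(6) = 21 + 13 = 34
ways(9) = ways(8) + ways(7) = 34 + 21 = 55
ways(10) = ways(9) + ways(8) = 55 + 34 = 89
ways(11) = ways(10) + ways(9) = 89 + 55 = 144
ways(12) = ways(11) + ways(10) = 144 + 89 = 233
ways(13) = ways(12) + ways(11) = 233 + 144 = 377
ways(14) = ways(13) + ways(12) = 377 + 233 = 610
ways(15) = ways(14) + ways(13) = 610 + 377 = 987
ways(16) = ways(15) + ways(14) = 987 + 610 = 1597
ways(17) = ways(16) + ways(15) = 1597 + 987 = 2584

2584


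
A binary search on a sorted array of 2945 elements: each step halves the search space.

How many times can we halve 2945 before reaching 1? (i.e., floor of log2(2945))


2945 / 2 = 1472
1472 / 2 = 736
736 / 2 = 368
368 / 2 = 184
184 / 2 = 92
92 / 2 = 46
46 / 2 = 23
23 / 2 = 11
11 / 2 = 5
5 / 2 = 2
2 / 2 = 1
Reached 1 after 11 halvings

11


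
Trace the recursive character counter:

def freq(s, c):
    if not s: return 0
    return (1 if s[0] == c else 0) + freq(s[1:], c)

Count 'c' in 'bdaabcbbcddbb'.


s[0]='b' != 'c' -> 0
s[0]='d' != 'c' -> 0
s[0]='a' != 'c' -> 0
s[0]='a' != 'c' -> 0
s[0]='b' != 'c' -> 0
s[0]='c' == 'c' -> 1
s[0]='b' != 'c' -> 0
s[0]='b' != 'c' -> 0
s[0]='c' == 'c' -> 1
s[0]='d' != 'c' -> 0
s[0]='d' != 'c' -> 0
s[0]='b' != 'c' -> 0
s[0]='b' != 'c' -> 0
Sum: 0 + 0 + 0 + 0 + 0 + 1 + 0 + 0 + 1 + 0 + 0 + 0 + 0 = 2

2


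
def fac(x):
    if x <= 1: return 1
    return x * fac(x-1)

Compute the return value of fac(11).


fac(11)
= 11 * fac(10)
= 11 * 10 * fac(9)
= 11 * 10 * 9 * fac(8)
= 11 * 10 * 9 * 8 * fac(7)
= 11 * 10 * 9 * 8 * 7 * fac(6)
= 11 * 10 * 9 * 8 * 7 * 6 * fac(5)
= 11 * 10 * 9 * 8 * 7 * 6 * 5 * fac(4)
= 11 * 10 * 9 * 8 * 7 * 6 * 5 * 4 * fac(3)
= 11 * 10 * 9 * 8 * 7 * 6 * 5 * 4 * 3 * fac(2)
= 11 * 10 * 9 * 8 * 7 * 6 * 5 * 4 * 3 * 2 * fac(1)
= 11 * 10 * 9 * 8 * 7 * 6 * 5 * 4 * 3 * 2 * 1
= 39916800

39916800


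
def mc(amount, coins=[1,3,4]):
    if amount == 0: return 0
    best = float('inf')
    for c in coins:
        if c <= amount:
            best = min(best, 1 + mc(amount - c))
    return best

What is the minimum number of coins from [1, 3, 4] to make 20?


Building up with DP:
mc(0) = 0
mc(1) = min(1+mc(0)=1+0=1) = 1
mc(2) = min(1+mc(1)=1+1=2) = 2
mc(3) = min(1+mc(2)=1+2=3, 1+mc(0)=1+0=1) = 1
mc(4) = min(1+mc(3)=1+1=2, 1+mc(1)=1+1=2, 1+mc(0)=1+0=1) = 1
mc(5) = min(1+mc(4)=1+1=2, 1+mc(2)=1+2=3, 1+mc(1)=1+1=2) = 2
mc(6) = min(1+mc(5)=1+2=3, 1+mc(3)=1+1=2, 1+mc(2)=1+2=3) = 2
mc(7) = min(1+mc(6)=1+2=3, 1+mc(4)=1+1=2, 1+mc(3)=1+1=2) = 2
mc(8) = min(1+mc(7)=1+2=3, 1+mc(5)=1+2=3, 1+mc(4)=1+1=2) = 2
mc(9) = min(1+mc(8)=1+2=3, 1+mc(6)=1+2=3, 1+mc(5)=1+2=3) = 3
mc(10) = min(1+mc(9)=1+3=4, 1+mc(7)=1+2=3, 1+mc(6)=1+2=3) = 3
mc(11) = min(1+mc(10)=1+3=4, 1+mc(8)=1+2=3, 1+mc(7)=1+2=3) = 3
mc(12) = min(1+mc(11)=1+3=4, 1+mc(9)=1+3=4, 1+mc(8)=1+2=3) = 3
mc(13) = min(1+mc(12)=1+3=4, 1+mc(10)=1+3=4, 1+mc(9)=1+3=4) = 4
mc(14) = min(1+mc(13)=1+4=5, 1+mc(11)=1+3=4, 1+mc(10)=1+3=4) = 4
mc(15) = min(1+mc(14)=1+4=5, 1+mc(12)=1+3=4, 1+mc(11)=1+3=4) = 4
mc(16) = min(1+mc(15)=1+4=5, 1+mc(13)=1+4=5, 1+mc(12)=1+3=4) = 4
mc(17) = min(1+mc(16)=1+4=5, 1+mc(14)=1+4=5, 1+mc(13)=1+4=5) = 5
mc(18) = min(1+mc(17)=1+5=6, 1+mc(15)=1+4=5, 1+mc(14)=1+4=5) = 5
mc(19) = min(1+mc(18)=1+5=6, 1+mc(16)=1+4=5, 1+mc(15)=1+4=5) = 5
mc(20) = min(1+mc(19)=1+5=6, 1+mc(17)=1+5=6, 1+mc(16)=1+4=5) = 5

5


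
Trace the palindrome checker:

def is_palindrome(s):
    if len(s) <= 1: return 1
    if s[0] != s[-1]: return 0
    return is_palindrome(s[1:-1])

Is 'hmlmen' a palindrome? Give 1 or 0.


is_palindrome('hmlmen'): s[0]='h' != s[-1]='n' -> return 0
Result: 0 (not a palindrome)

0


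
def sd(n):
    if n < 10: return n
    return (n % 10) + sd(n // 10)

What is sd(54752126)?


sd(54752126) = 6 + sd(5475212)
sd(5475212) = 2 + sd(547521)
sd(547521) = 1 + sd(54752)
sd(54752) = 2 + sd(5475)
sd(5475) = 5 + sd(547)
sd(547) = 7 + sd(54)
sd(54) = 4 + sd(5)
sd(5) = 5  (base case)
Total: 6 + 2 + 1 + 2 + 5 + 7 + 4 + 5 = 32

32


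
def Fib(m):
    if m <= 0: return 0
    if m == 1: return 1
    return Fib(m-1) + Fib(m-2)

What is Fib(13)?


Computing Fib(13) bottom-up:
Fib(0) = 0
Fib(1) = 1
Fib(2) = Fib(1) + Fib(0) = 1 + 0 = 1
Fib(3) = Fib(2) + Fib(1) = 1 + 1 = 2
Fib(4) = Fib(3) + Fib(2) = 2 + 1 = 3
Fib(5) = Fib(4) + Fib(3) = 3 + 2 = 5
Fib(6) = Fib(5) + Fib(4) = 5 + 3 = 8
Fib(7) = Fib(6) + Fib(5) = 8 + 5 = 13
Fib(8) = Fib(7) + Fib(6) = 13 + 8 = 21
Fib(9) = Fib(8) + Fib(7) = 21 + 13 = 34
Fib(10) = Fib(9) + Fib(8) = 34 + 21 = 55
Fib(11) = Fib(10) + Fib(9) = 55 + 34 = 89
Fib(12) = Fib(11) + Fib(10) = 89 + 55 = 144
Fib(13) = Fib(12) + Fib(11) = 144 + 89 = 233

233


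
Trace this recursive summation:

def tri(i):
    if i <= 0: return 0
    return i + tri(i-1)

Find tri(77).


tri(77)
= 77 + 76 + 75 + 74 + 73 + 72 + 71 + 70 + 69 + 68 + 67 + 66 + 65 + 64 + 63 + 62 + 61 + 60 + 59 + 58 + 57 + 56 + 55 + 54 + 53 + 52 + 51 + 50 + 49 + 48 + 47 + 46 + 45 + 44 + 43 + 42 + 41 + 40 + 39 + 38 + 37 + 36 + 35 + 34 + 33 + 32 + 31 + 30 + 29 + 28 + 27 + 26 + 25 + 24 + 23 + 22 + 21 + 20 + 19 + 18 + 17 + 16 + 15 + 14 + 13 + 12 + 11 + 10 + 9 + 8 + 7 + 6 + 5 + 4 + 3 + 2 + 1 + tri(0)
= 77 + 76 + 75 + 74 + 73 + 72 + 71 + 70 + 69 + 68 + 67 + 66 + 65 + 64 + 63 + 62 + 61 + 60 + 59 + 58 + 57 + 56 + 55 + 54 + 53 + 52 + 51 + 50 + 49 + 48 + 47 + 46 + 45 + 44 + 43 + 42 + 41 + 40 + 39 + 38 + 37 + 36 + 35 + 34 + 33 + 32 + 31 + 30 + 29 + 28 + 27 + 26 + 25 + 24 + 23 + 22 + 21 + 20 + 19 + 18 + 17 + 16 + 15 + 14 + 13 + 12 + 11 + 10 + 9 + 8 + 7 + 6 + 5 + 4 + 3 + 2 + 1 + 0
= 3003

3003


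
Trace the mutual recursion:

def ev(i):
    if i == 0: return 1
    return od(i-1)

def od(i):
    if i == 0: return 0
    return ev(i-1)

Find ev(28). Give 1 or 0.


ev(28) = od(27)
od(27) = ev(26)
ev(26) = od(25)
od(25) = ev(24)
ev(24) = od(23)
od(23) = ev(22)
ev(22) = od(21)
od(21) = ev(20)
ev(20) = od(19)
od(19) = ev(18)
ev(18) = od(17)
od(17) = ev(16)
ev(16) = od(15)
od(15) = ev(14)
ev(14) = od(13)
od(13) = ev(12)
ev(12) = od(11)
od(11) = ev(10)
ev(10) = od(9)
od(9) = ev(8)
ev(8) = od(7)
od(7) = ev(6)
ev(6) = od(5)
od(5) = ev(4)
ev(4) = od(3)
od(3) = ev(2)
ev(2) = od(1)
od(1) = ev(0)
ev(0) = 1  (base case)
Result: 1

1


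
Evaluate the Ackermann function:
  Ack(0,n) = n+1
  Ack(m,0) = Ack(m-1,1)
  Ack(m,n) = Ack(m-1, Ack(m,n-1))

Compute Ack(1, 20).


Ack(1, 20) = Ack(0, Ack(1, 19))
  Ack(1, 19) = Ack(0, Ack(1, 18))
    Ack(1, 18) = Ack(0, Ack(1, 17))
      Ack(1, 17) = Ack(0, Ack(1, 16))
        Ack(1, 16) = Ack(0, Ack(1, 15))
          Ack(1, 15) = Ack(0, Ack(1, 14))
          Ack(1, 14) = Ack(0, Ack(1, 13))
          Ack(1, 13) = Ack(0, Ack(1, 12))
          Ack(1, 12) = Ack(0, Ack(1, 11))
          Ack(1, 11) = Ack(0, Ack(1, 10))
          Ack(1, 10) = Ack(0, Ack(1, 9))
          Ack(1, 9) = Ack(0, Ack(1, 8))
          Ack(1, 8) = Ack(0, Ack(1, 7))
          Ack(1, 7) = Ack(0, Ack(1, 6))
          Ack(1, 6) = Ack(0, Ack(1, 5))
          Ack(1, 5) = Ack(0, Ack(1, 4))
          Ack(1, 4) = Ack(0, Ack(1, 3))
          Ack(1, 3) = Ack(0, Ack(1, 2))
          Ack(1, 2) = Ack(0, Ack(1, 1))
          Ack(1, 1) = Ack(0, Ack(1, 0))
          Ack(1, 0) = Ack(0, 1)
          Ack(0, 1) = 2
            = Ack(0, 2)
          Ack(0, 2) = 3
            = Ack(0, 3)
... (trace truncated)
Result: Ack(1, 20) = 22

22


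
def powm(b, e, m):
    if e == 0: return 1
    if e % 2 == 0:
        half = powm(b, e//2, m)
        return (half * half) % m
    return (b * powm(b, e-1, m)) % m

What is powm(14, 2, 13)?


powm(14, 2, 13): e is even, compute powm(14, 1, 13)
  powm(14, 1, 13): e is odd, compute powm(14, 0, 13)
    powm(14, 0, 13) = 1
  (14 * 1) % 13 = 1
half=1, (1*1) % 13 = 1

1


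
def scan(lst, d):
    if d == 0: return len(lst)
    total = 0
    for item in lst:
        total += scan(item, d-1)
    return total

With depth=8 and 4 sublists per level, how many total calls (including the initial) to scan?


At depth 0 (root): 1 call
At depth 1: each of 1 parents calls scan on 4 children = 4 calls
At depth 2: each of 4 parents calls scan on 4 children = 16 calls
At depth 3: each of 16 parents calls scan on 4 children = 64 calls
At depth 4: each of 64 parents calls scan on 4 children = 256 calls
At depth 5: each of 256 parents calls scan on 4 children = 1024 calls
At depth 6: each of 1024 parents calls scan on 4 children = 4096 calls
At depth 7: each of 4096 parents calls scan on 4 children = 16384 calls
At depth 8: each of 16384 parents calls scan on 4 children = 65536 calls
Total: 1 + 4 + 16 + 64 + 256 + 1024 + 4096 + 16384 + 65536 = 87381

87381


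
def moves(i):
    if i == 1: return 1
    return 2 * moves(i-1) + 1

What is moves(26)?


moves(26) = 2 * moves(25) + 1
moves(25) = 2 * moves(24) + 1
moves(24) = 2 * moves(23) + 1
moves(23) = 2 * moves(22) + 1
moves(22) = 2 * moves(21) + 1
moves(21) = 2 * moves(20) + 1
moves(20) = 2 * moves(19) + 1
moves(19) = 2 * moves(18) + 1
moves(18) = 2 * moves(17) + 1
moves(17) = 2 * moves(16) + 1
moves(16) = 2 * moves(15) + 1
moves(15) = 2 * moves(14) + 1
moves(14) = 2 * moves(13) + 1
moves(13) = 2 * moves(12) + 1
moves(12) = 2 * moves(11) + 1
moves(11) = 2 * moves(10) + 1
moves(10) = 2 * moves(9) + 1
moves(9) = 2 * moves(8) + 1
moves(8) = 2 * moves(7) + 1
moves(7) = 2 * moves(6) + 1
moves(6) = 2 * moves(5) + 1
moves(5) = 2 * moves(4) + 1
moves(4) = 2 * moves(3) + 1
moves(3) = 2 * moves(2) + 1
moves(2) = 2 * moves(1) + 1
moves(1) = 1  (base case)
moves(2) = 2 * 1 + 1 = 3
moves(3) = 2 * 3 + 1 = 7
moves(4) = 2 * 7 + 1 = 15
moves(5) = 2 * 15 + 1 = 31
moves(6) = 2 * 31 + 1 = 63
moves(7) = 2 * 63 + 1 = 127
moves(8) = 2 * 127 + 1 = 255
moves(9) = 2 * 255 + 1 = 511
moves(10) = 2 * 511 + 1 = 1023
moves(11) = 2 * 1023 + 1 = 2047
moves(12) = 2 * 2047 + 1 = 4095
moves(13) = 2 * 4095 + 1 = 8191
moves(14) = 2 * 8191 + 1 = 16383
moves(15) = 2 * 16383 + 1 = 32767
moves(16) = 2 * 32767 + 1 = 65535
moves(17) = 2 * 65535 + 1 = 131071
moves(18) = 2 * 131071 + 1 = 262143
moves(19) = 2 * 262143 + 1 = 524287
moves(20) = 2 * 524287 + 1 = 1048575
moves(21) = 2 * 1048575 + 1 = 2097151
moves(22) = 2 * 2097151 + 1 = 4194303
moves(23) = 2 * 4194303 + 1 = 8388607
moves(24) = 2 * 8388607 + 1 = 16777215
moves(25) = 2 * 16777215 + 1 = 33554431
moves(26) = 2 * 33554431 + 1 = 67108863

67108863


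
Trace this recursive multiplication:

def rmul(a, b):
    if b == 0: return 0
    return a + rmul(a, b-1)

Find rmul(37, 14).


rmul(37, 14) = 37 + rmul(37, 13)
rmul(37, 13) = 37 + rmul(37, 12)
rmul(37, 12) = 37 + rmul(37, 11)
rmul(37, 11) = 37 + rmul(37, 10)
rmul(37, 10) = 37 + rmul(37, 9)
rmul(37, 9) = 37 + rmul(37, 8)
rmul(37, 8) = 37 + rmul(37, 7)
rmul(37, 7) = 37 + rmul(37, 6)
rmul(37, 6) = 37 + rmul(37, 5)
rmul(37, 5) = 37 + rmul(37, 4)
rmul(37, 4) = 37 + rmul(37, 3)
rmul(37, 3) = 37 + rmul(37, 2)
rmul(37, 2) = 37 + rmul(37, 1)
rmul(37, 1) = 37 + rmul(37, 0)
rmul(37, 0) = 0  (base case)
Total: 37 + 37 + 37 + 37 + 37 + 37 + 37 + 37 + 37 + 37 + 37 + 37 + 37 + 37 + 0 = 518

518


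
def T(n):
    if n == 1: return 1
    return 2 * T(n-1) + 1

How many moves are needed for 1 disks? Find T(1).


T(1) = 1  (base case)

1


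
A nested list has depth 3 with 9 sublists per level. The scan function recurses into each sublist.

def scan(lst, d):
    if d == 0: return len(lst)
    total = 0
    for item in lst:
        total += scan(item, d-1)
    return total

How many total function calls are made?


At depth 0 (root): 1 call
At depth 1: each of 1 parents calls scan on 9 children = 9 calls
At depth 2: each of 9 parents calls scan on 9 children = 81 calls
At depth 3: each of 81 parents calls scan on 9 children = 729 calls
Total: 1 + 9 + 81 + 729 = 820

820


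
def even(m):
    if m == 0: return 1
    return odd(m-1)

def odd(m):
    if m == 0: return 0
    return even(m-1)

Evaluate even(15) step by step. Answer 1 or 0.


even(15) = odd(14)
odd(14) = even(13)
even(13) = odd(12)
odd(12) = even(11)
even(11) = odd(10)
odd(10) = even(9)
even(9) = odd(8)
odd(8) = even(7)
even(7) = odd(6)
odd(6) = even(5)
even(5) = odd(4)
odd(4) = even(3)
even(3) = odd(2)
odd(2) = even(1)
even(1) = odd(0)
odd(0) = 0  (base case)
Result: 0

0


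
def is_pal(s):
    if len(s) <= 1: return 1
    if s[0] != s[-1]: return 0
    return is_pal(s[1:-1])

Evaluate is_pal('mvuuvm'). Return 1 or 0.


is_pal('mvuuvm'): s[0]='m' == s[-1]='m' -> check is_pal('vuuv')
is_pal('vuuv'): s[0]='v' == s[-1]='v' -> check is_pal('uu')
is_pal('uu'): s[0]='u' == s[-1]='u' -> check is_pal('')
is_pal(''): len <= 1 -> return 1  (base case)
Result: 1 (palindrome)

1


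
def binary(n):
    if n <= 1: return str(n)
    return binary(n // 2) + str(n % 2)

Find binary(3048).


binary(3048) = binary(1524) + '0'
binary(1524) = binary(762) + '0'
binary(762) = binary(381) + '0'
binary(381) = binary(190) + '1'
binary(190) = binary(95) + '0'
binary(95) = binary(47) + '1'
binary(47) = binary(23) + '1'
binary(23) = binary(11) + '1'
binary(11) = binary(5) + '1'
binary(5) = binary(2) + '1'
binary(2) = binary(1) + '0'
binary(1) = '1'  (base case)
Concatenating: '1' + '0' + '1' + '1' + '1' + '1' + '1' + '0' + '1' + '0' + '0' + '0' = '101111101000'

101111101000


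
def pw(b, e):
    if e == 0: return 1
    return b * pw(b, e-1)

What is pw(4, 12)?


pw(4, 12)
= 4 * pw(4, 11)
= 4 * 4 * pw(4, 10)
= 4 * 4 * 4 * pw(4, 9)
= 4 * 4 * 4 * 4 * pw(4, 8)
= 4 * 4 * 4 * 4 * 4 * pw(4, 7)
= 4 * 4 * 4 * 4 * 4 * 4 * pw(4, 6)
= 4 * 4 * 4 * 4 * 4 * 4 * 4 * pw(4, 5)
= 4 * 4 * 4 * 4 * 4 * 4 * 4 * 4 * pw(4, 4)
= 4 * 4 * 4 * 4 * 4 * 4 * 4 * 4 * 4 * pw(4, 3)
= 4 * 4 * 4 * 4 * 4 * 4 * 4 * 4 * 4 * 4 * pw(4, 2)
= 4 * 4 * 4 * 4 * 4 * 4 * 4 * 4 * 4 * 4 * 4 * pw(4, 1)
= 4 * 4 * 4 * 4 * 4 * 4 * 4 * 4 * 4 * 4 * 4 * 4 * pw(4, 0)
= 4 * 4 * 4 * 4 * 4 * 4 * 4 * 4 * 4 * 4 * 4 * 4 * 1
= 16777216

16777216


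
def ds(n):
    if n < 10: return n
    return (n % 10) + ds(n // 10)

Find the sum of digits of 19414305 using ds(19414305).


ds(19414305) = 5 + ds(1941430)
ds(1941430) = 0 + ds(194143)
ds(194143) = 3 + ds(19414)
ds(19414) = 4 + ds(1941)
ds(1941) = 1 + ds(194)
ds(194) = 4 + ds(19)
ds(19) = 9 + ds(1)
ds(1) = 1  (base case)
Total: 5 + 0 + 3 + 4 + 1 + 4 + 9 + 1 = 27

27


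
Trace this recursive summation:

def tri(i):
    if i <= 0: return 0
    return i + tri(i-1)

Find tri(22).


tri(22)
= 22 + 21 + 20 + 19 + 18 + 17 + 16 + 15 + 14 + 13 + 12 + 11 + 10 + 9 + 8 + 7 + 6 + 5 + 4 + 3 + 2 + 1 + tri(0)
= 22 + 21 + 20 + 19 + 18 + 17 + 16 + 15 + 14 + 13 + 12 + 11 + 10 + 9 + 8 + 7 + 6 + 5 + 4 + 3 + 2 + 1 + 0
= 253

253


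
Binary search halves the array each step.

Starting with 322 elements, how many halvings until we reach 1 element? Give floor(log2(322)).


322 / 2 = 161
161 / 2 = 80
80 / 2 = 40
40 / 2 = 20
20 / 2 = 10
10 / 2 = 5
5 / 2 = 2
2 / 2 = 1
Reached 1 after 8 halvings

8


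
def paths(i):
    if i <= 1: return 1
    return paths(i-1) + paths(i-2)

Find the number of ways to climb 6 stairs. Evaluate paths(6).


Building up from base cases:
paths(0) = 1
paths(1) = 1
paths(2) = paths(1) + paths(0) = 1 + 1 = 2
paths(3) = paths(2) + paths(1) = 2 + 1 = 3
paths(4) = paths(3) + paths(2) = 3 + 2 = 5
paths(5) = paths(4) + paths(3) = 5 + 3 = 8
paths(6) = paths(5) + paths(4) = 8 + 5 = 13

13


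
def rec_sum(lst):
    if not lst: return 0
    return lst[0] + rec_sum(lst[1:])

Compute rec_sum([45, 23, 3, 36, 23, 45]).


rec_sum([45, 23, 3, 36, 23, 45]) = 45 + rec_sum([23, 3, 36, 23, 45])
rec_sum([23, 3, 36, 23, 45]) = 23 + rec_sum([3, 36, 23, 45])
rec_sum([3, 36, 23, 45]) = 3 + rec_sum([36, 23, 45])
rec_sum([36, 23, 45]) = 36 + rec_sum([23, 45])
rec_sum([23, 45]) = 23 + rec_sum([45])
rec_sum([45]) = 45 + rec_sum([])
rec_sum([]) = 0  (base case)
Total: 45 + 23 + 3 + 36 + 23 + 45 + 0 = 175

175


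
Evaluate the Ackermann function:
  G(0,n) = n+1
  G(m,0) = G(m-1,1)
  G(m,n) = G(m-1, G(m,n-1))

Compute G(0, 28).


G(0, 28) = 29
Result: G(0, 28) = 29

29


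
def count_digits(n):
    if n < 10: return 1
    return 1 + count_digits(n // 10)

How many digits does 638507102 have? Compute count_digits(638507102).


count_digits(638507102) = 1 + count_digits(63850710)
count_digits(63850710) = 1 + count_digits(6385071)
count_digits(6385071) = 1 + count_digits(638507)
count_digits(638507) = 1 + count_digits(63850)
count_digits(63850) = 1 + count_digits(6385)
count_digits(6385) = 1 + count_digits(638)
count_digits(638) = 1 + count_digits(63)
count_digits(63) = 1 + count_digits(6)
count_digits(6) = 1  (base case: 6 < 10)
Unwinding: 1 + 1 + 1 + 1 + 1 + 1 + 1 + 1 + 1 = 9

9


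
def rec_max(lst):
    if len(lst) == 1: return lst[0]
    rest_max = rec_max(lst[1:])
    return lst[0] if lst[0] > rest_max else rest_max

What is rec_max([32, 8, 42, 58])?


rec_max([32, 8, 42, 58]): compare 32 with rec_max([8, 42, 58])
rec_max([8, 42, 58]): compare 8 with rec_max([42, 58])
rec_max([42, 58]): compare 42 with rec_max([58])
rec_max([58]) = 58  (base case)
Compare 42 with 58 -> 58
Compare 8 with 58 -> 58
Compare 32 with 58 -> 58

58


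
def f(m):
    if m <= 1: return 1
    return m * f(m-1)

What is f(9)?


f(9)
= 9 * f(8)
= 9 * 8 * f(7)
= 9 * 8 * 7 * f(6)
= 9 * 8 * 7 * 6 * f(5)
= 9 * 8 * 7 * 6 * 5 * f(4)
= 9 * 8 * 7 * 6 * 5 * 4 * f(3)
= 9 * 8 * 7 * 6 * 5 * 4 * 3 * f(2)
= 9 * 8 * 7 * 6 * 5 * 4 * 3 * 2 * f(1)
= 9 * 8 * 7 * 6 * 5 * 4 * 3 * 2 * 1
= 362880

362880


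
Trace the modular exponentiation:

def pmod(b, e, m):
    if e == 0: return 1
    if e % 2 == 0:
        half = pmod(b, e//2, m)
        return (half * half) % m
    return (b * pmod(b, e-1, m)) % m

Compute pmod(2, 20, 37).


pmod(2, 20, 37): e is even, compute pmod(2, 10, 37)
  pmod(2, 10, 37): e is even, compute pmod(2, 5, 37)
    pmod(2, 5, 37): e is odd, compute pmod(2, 4, 37)
      pmod(2, 4, 37): e is even, compute pmod(2, 2, 37)
        pmod(2, 2, 37): e is even, compute pmod(2, 1, 37)
          pmod(2, 1, 37): e is odd, compute pmod(2, 0, 37)
          pmod(2, 0, 37) = 1
          (2 * 1) % 37 = 2
        half=2, (2*2) % 37 = 4
      half=4, (4*4) % 37 = 16
    (2 * 16) % 37 = 32
  half=32, (32*32) % 37 = 25
half=25, (25*25) % 37 = 33

33


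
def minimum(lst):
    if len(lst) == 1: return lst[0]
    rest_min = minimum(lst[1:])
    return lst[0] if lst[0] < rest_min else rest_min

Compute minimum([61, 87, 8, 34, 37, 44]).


minimum([61, 87, 8, 34, 37, 44]): compare 61 with minimum([87, 8, 34, 37, 44])
minimum([87, 8, 34, 37, 44]): compare 87 with minimum([8, 34, 37, 44])
minimum([8, 34, 37, 44]): compare 8 with minimum([34, 37, 44])
minimum([34, 37, 44]): compare 34 with minimum([37, 44])
minimum([37, 44]): compare 37 with minimum([44])
minimum([44]) = 44  (base case)
Compare 37 with 44 -> 37
Compare 34 with 37 -> 34
Compare 8 with 34 -> 8
Compare 87 with 8 -> 8
Compare 61 with 8 -> 8

8


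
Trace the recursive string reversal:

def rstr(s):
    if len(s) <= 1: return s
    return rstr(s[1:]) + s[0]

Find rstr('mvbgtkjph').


rstr('mvbgtkjph') = rstr('vbgtkjph') + 'm'
rstr('vbgtkjph') = rstr('bgtkjph') + 'v'
rstr('bgtkjph') = rstr('gtkjph') + 'b'
rstr('gtkjph') = rstr('tkjph') + 'g'
rstr('tkjph') = rstr('kjph') + 't'
rstr('kjph') = rstr('jph') + 'k'
rstr('jph') = rstr('ph') + 'j'
rstr('ph') = rstr('h') + 'p'
rstr('h') = 'h'  (base case)
Concatenating: 'h' + 'p' + 'j' + 'k' + 't' + 'g' + 'b' + 'v' + 'm' = 'hpjktgbvm'

hpjktgbvm


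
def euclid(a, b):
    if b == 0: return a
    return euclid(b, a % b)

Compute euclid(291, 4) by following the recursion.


euclid(291, 4) = euclid(4, 3)
euclid(4, 3) = euclid(3, 1)
euclid(3, 1) = euclid(1, 0)
euclid(1, 0) = 1  (base case)

1


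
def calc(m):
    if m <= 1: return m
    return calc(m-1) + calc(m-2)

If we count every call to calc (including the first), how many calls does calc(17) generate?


Let C(n) = total calls for calc(n)
C(0) = 1, C(1) = 1
C(2) = 1 + C(1) + C(0) = 1 + 1 + 1 = 3
C(3) = 1 + C(2) + C(1) = 1 + 3 + 1 = 5
C(4) = 1 + C(3) + C(2) = 1 + 5 + 3 = 9
C(5) = 1 + C(4) + C(3) = 1 + 9 + 5 = 15
C(6) = 1 + C(5) + C(4) = 1 + 15 + 9 = 25
C(7) = 1 + C(6) + C(5) = 1 + 25 + 15 = 41
C(8) = 1 + C(7) + C(6) = 1 + 41 + 25 = 67
C(9) = 1 + C(8) + C(7) = 1 + 67 + 41 = 109
C(10) = 1 + C(9) + C(8) = 1 + 109 + 67 = 177
C(11) = 1 + C(10) + C(9) = 1 + 177 + 109 = 287
C(12) = 1 + C(11) + C(10) = 1 + 287 + 177 = 465
C(13) = 1 + C(12) + C(11) = 1 + 465 + 287 = 753
C(14) = 1 + C(13) + C(12) = 1 + 753 + 465 = 1219
C(15) = 1 + C(14) + C(13) = 1 + 1219 + 753 = 1973
C(16) = 1 + C(15) + C(14) = 1 + 1973 + 1219 = 3193
C(17) = 1 + C(16) + C(15) = 1 + 3193 + 1973 = 5167

5167


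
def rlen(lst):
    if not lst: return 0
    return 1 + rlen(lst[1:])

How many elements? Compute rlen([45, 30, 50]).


rlen([45, 30, 50]) = 1 + rlen([30, 50])
rlen([30, 50]) = 1 + rlen([50])
rlen([50]) = 1 + rlen([])
rlen([]) = 0  (base case)
Unwinding: 1 + 1 + 1 + 0 = 3

3


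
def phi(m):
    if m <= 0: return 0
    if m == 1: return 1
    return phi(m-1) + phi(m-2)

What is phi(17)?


Computing phi(17) bottom-up:
phi(0) = 0
phi(1) = 1
phi(2) = phi(1) + phi(0) = 1 + 0 = 1
phi(3) = phi(2) + phi(1) = 1 + 1 = 2
phi(4) = phi(3) + phi(2) = 2 + 1 = 3
phi(5) = phi(4) + phi(3) = 3 + 2 = 5
phi(6) = phi(5) + phi(4) = 5 + 3 = 8
phi(7) = phi(6) + phi(5) = 8 + 5 = 13
phi(8) = phi(7) + phi(6) = 13 + 8 = 21
phi(9) = phi(8) + phi(7) = 21 + 13 = 34
phi(10) = phi(9) + phi(8) = 34 + 21 = 55
phi(11) = phi(10) + phi(9) = 55 + 34 = 89
phi(12) = phi(11) + phi(10) = 89 + 55 = 144
phi(13) = phi(12) + phi(11) = 144 + 89 = 233
phi(14) = phi(13) + phi(12) = 233 + 144 = 377
phi(15) = phi(14) + phi(13) = 377 + 233 = 610
phi(16) = phi(15) + phi(14) = 610 + 377 = 987
phi(17) = phi(16) + phi(15) = 987 + 610 = 1597

1597


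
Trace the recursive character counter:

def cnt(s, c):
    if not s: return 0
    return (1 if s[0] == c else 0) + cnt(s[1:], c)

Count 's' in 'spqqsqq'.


s[0]='s' == 's' -> 1
s[0]='p' != 's' -> 0
s[0]='q' != 's' -> 0
s[0]='q' != 's' -> 0
s[0]='s' == 's' -> 1
s[0]='q' != 's' -> 0
s[0]='q' != 's' -> 0
Sum: 1 + 0 + 0 + 0 + 1 + 0 + 0 = 2

2


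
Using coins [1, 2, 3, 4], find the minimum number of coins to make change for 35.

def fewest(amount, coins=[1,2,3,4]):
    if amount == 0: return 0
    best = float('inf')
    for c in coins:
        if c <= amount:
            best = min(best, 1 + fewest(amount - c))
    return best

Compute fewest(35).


Building up with DP:
fewest(0) = 0
fewest(1) = min(1+fewest(0)=1+0=1) = 1
fewest(2) = min(1+fewest(1)=1+1=2, 1+fewest(0)=1+0=1) = 1
fewest(3) = min(1+fewest(2)=1+1=2, 1+fewest(1)=1+1=2, 1+fewest(0)=1+0=1) = 1
fewest(4) = min(1+fewest(3)=1+1=2, 1+fewest(2)=1+1=2, 1+fewest(1)=1+1=2, 1+fewest(0)=1+0=1) = 1
fewest(5) = min(1+fewest(4)=1+1=2, 1+fewest(3)=1+1=2, 1+fewest(2)=1+1=2, 1+fewest(1)=1+1=2) = 2
fewest(6) = min(1+fewest(5)=1+2=3, 1+fewest(4)=1+1=2, 1+fewest(3)=1+1=2, 1+fewest(2)=1+1=2) = 2
fewest(7) = min(1+fewest(6)=1+2=3, 1+fewest(5)=1+2=3, 1+fewest(4)=1+1=2, 1+fewest(3)=1+1=2) = 2
fewest(8) = min(1+fewest(7)=1+2=3, 1+fewest(6)=1+2=3, 1+fewest(5)=1+2=3, 1+fewest(4)=1+1=2) = 2
fewest(9) = min(1+fewest(8)=1+2=3, 1+fewest(7)=1+2=3, 1+fewest(6)=1+2=3, 1+fewest(5)=1+2=3) = 3
fewest(10) = min(1+fewest(9)=1+3=4, 1+fewest(8)=1+2=3, 1+fewest(7)=1+2=3, 1+fewest(6)=1+2=3) = 3
fewest(11) = min(1+fewest(10)=1+3=4, 1+fewest(9)=1+3=4, 1+fewest(8)=1+2=3, 1+fewest(7)=1+2=3) = 3
fewest(12) = min(1+fewest(11)=1+3=4, 1+fewest(10)=1+3=4, 1+fewest(9)=1+3=4, 1+fewest(8)=1+2=3) = 3
fewest(13) = min(1+fewest(12)=1+3=4, 1+fewest(11)=1+3=4, 1+fewest(10)=1+3=4, 1+fewest(9)=1+3=4) = 4
fewest(14) = min(1+fewest(13)=1+4=5, 1+fewest(12)=1+3=4, 1+fewest(11)=1+3=4, 1+fewest(10)=1+3=4) = 4
fewest(15) = min(1+fewest(14)=1+4=5, 1+fewest(13)=1+4=5, 1+fewest(12)=1+3=4, 1+fewest(11)=1+3=4) = 4
fewest(16) = min(1+fewest(15)=1+4=5, 1+fewest(14)=1+4=5, 1+fewest(13)=1+4=5, 1+fewest(12)=1+3=4) = 4
fewest(17) = min(1+fewest(16)=1+4=5, 1+fewest(15)=1+4=5, 1+fewest(14)=1+4=5, 1+fewest(13)=1+4=5) = 5
fewest(18) = min(1+fewest(17)=1+5=6, 1+fewest(16)=1+4=5, 1+fewest(15)=1+4=5, 1+fewest(14)=1+4=5) = 5
fewest(19) = min(1+fewest(18)=1+5=6, 1+fewest(17)=1+5=6, 1+fewest(16)=1+4=5, 1+fewest(15)=1+4=5) = 5
fewest(20) = min(1+fewest(19)=1+5=6, 1+fewest(18)=1+5=6, 1+fewest(17)=1+5=6, 1+fewest(16)=1+4=5) = 5
fewest(21) = min(1+fewest(20)=1+5=6, 1+fewest(19)=1+5=6, 1+fewest(18)=1+5=6, 1+fewest(17)=1+5=6) = 6
fewest(22) = min(1+fewest(21)=1+6=7, 1+fewest(20)=1+5=6, 1+fewest(19)=1+5=6, 1+fewest(18)=1+5=6) = 6
fewest(23) = min(1+fewest(22)=1+6=7, 1+fewest(21)=1+6=7, 1+fewest(20)=1+5=6, 1+fewest(19)=1+5=6) = 6
fewest(24) = min(1+fewest(23)=1+6=7, 1+fewest(22)=1+6=7, 1+fewest(21)=1+6=7, 1+fewest(20)=1+5=6) = 6
fewest(25) = min(1+fewest(24)=1+6=7, 1+fewest(23)=1+6=7, 1+fewest(22)=1+6=7, 1+fewest(21)=1+6=7) = 7
fewest(26) = min(1+fewest(25)=1+7=8, 1+fewest(24)=1+6=7, 1+fewest(23)=1+6=7, 1+fewest(22)=1+6=7) = 7
fewest(27) = min(1+fewest(26)=1+7=8, 1+fewest(25)=1+7=8, 1+fewest(24)=1+6=7, 1+fewest(23)=1+6=7) = 7
fewest(28) = min(1+fewest(27)=1+7=8, 1+fewest(26)=1+7=8, 1+fewest(25)=1+7=8, 1+fewest(24)=1+6=7) = 7
fewest(29) = min(1+fewest(28)=1+7=8, 1+fewest(27)=1+7=8, 1+fewest(26)=1+7=8, 1+fewest(25)=1+7=8) = 8
fewest(30) = min(1+fewest(29)=1+8=9, 1+fewest(28)=1+7=8, 1+fewest(27)=1+7=8, 1+fewest(26)=1+7=8) = 8
fewest(31) = min(1+fewest(30)=1+8=9, 1+fewest(29)=1+8=9, 1+fewest(28)=1+7=8, 1+fewest(27)=1+7=8) = 8
fewest(32) = min(1+fewest(31)=1+8=9, 1+fewest(30)=1+8=9, 1+fewest(29)=1+8=9, 1+fewest(28)=1+7=8) = 8
fewest(33) = min(1+fewest(32)=1+8=9, 1+fewest(31)=1+8=9, 1+fewest(30)=1+8=9, 1+fewest(29)=1+8=9) = 9
fewest(34) = min(1+fewest(33)=1+9=10, 1+fewest(32)=1+8=9, 1+fewest(31)=1+8=9, 1+fewest(30)=1+8=9) = 9
fewest(35) = min(1+fewest(34)=1+9=10, 1+fewest(33)=1+9=10, 1+fewest(32)=1+8=9, 1+fewest(31)=1+8=9) = 9

9


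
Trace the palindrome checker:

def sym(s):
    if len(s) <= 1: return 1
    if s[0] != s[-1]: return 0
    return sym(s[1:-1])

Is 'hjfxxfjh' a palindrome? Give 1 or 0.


sym('hjfxxfjh'): s[0]='h' == s[-1]='h' -> check sym('jfxxfj')
sym('jfxxfj'): s[0]='j' == s[-1]='j' -> check sym('fxxf')
sym('fxxf'): s[0]='f' == s[-1]='f' -> check sym('xx')
sym('xx'): s[0]='x' == s[-1]='x' -> check sym('')
sym(''): len <= 1 -> return 1  (base case)
Result: 1 (palindrome)

1


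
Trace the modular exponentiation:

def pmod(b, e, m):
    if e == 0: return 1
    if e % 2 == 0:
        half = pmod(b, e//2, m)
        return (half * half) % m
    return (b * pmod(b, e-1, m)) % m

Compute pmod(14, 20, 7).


pmod(14, 20, 7): e is even, compute pmod(14, 10, 7)
  pmod(14, 10, 7): e is even, compute pmod(14, 5, 7)
    pmod(14, 5, 7): e is odd, compute pmod(14, 4, 7)
      pmod(14, 4, 7): e is even, compute pmod(14, 2, 7)
        pmod(14, 2, 7): e is even, compute pmod(14, 1, 7)
          pmod(14, 1, 7): e is odd, compute pmod(14, 0, 7)
          pmod(14, 0, 7) = 1
          (14 * 1) % 7 = 0
        half=0, (0*0) % 7 = 0
      half=0, (0*0) % 7 = 0
    (14 * 0) % 7 = 0
  half=0, (0*0) % 7 = 0
half=0, (0*0) % 7 = 0

0


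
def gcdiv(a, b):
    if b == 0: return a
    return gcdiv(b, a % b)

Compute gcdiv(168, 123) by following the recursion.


gcdiv(168, 123) = gcdiv(123, 45)
gcdiv(123, 45) = gcdiv(45, 33)
gcdiv(45, 33) = gcdiv(33, 12)
gcdiv(33, 12) = gcdiv(12, 9)
gcdiv(12, 9) = gcdiv(9, 3)
gcdiv(9, 3) = gcdiv(3, 0)
gcdiv(3, 0) = 3  (base case)

3


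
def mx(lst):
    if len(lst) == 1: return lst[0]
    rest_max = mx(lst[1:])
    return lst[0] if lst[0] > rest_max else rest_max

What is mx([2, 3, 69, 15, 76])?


mx([2, 3, 69, 15, 76]): compare 2 with mx([3, 69, 15, 76])
mx([3, 69, 15, 76]): compare 3 with mx([69, 15, 76])
mx([69, 15, 76]): compare 69 with mx([15, 76])
mx([15, 76]): compare 15 with mx([76])
mx([76]) = 76  (base case)
Compare 15 with 76 -> 76
Compare 69 with 76 -> 76
Compare 3 with 76 -> 76
Compare 2 with 76 -> 76

76


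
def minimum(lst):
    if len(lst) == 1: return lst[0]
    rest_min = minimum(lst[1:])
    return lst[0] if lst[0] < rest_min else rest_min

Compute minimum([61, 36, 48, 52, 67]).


minimum([61, 36, 48, 52, 67]): compare 61 with minimum([36, 48, 52, 67])
minimum([36, 48, 52, 67]): compare 36 with minimum([48, 52, 67])
minimum([48, 52, 67]): compare 48 with minimum([52, 67])
minimum([52, 67]): compare 52 with minimum([67])
minimum([67]) = 67  (base case)
Compare 52 with 67 -> 52
Compare 48 with 52 -> 48
Compare 36 with 48 -> 36
Compare 61 with 36 -> 36

36


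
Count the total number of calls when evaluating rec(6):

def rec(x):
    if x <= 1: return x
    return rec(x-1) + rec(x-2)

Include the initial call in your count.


Let C(n) = total calls for rec(n)
C(0) = 1, C(1) = 1
C(2) = 1 + C(1) + C(0) = 1 + 1 + 1 = 3
C(3) = 1 + C(2) + C(1) = 1 + 3 + 1 = 5
C(4) = 1 + C(3) + C(2) = 1 + 5 + 3 = 9
C(5) = 1 + C(4) + C(3) = 1 + 9 + 5 = 15
C(6) = 1 + C(5) + C(4) = 1 + 15 + 9 = 25

25


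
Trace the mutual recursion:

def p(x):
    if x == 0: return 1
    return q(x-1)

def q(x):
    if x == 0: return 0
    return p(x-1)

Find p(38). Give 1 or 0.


p(38) = q(37)
q(37) = p(36)
p(36) = q(35)
q(35) = p(34)
p(34) = q(33)
q(33) = p(32)
p(32) = q(31)
q(31) = p(30)
p(30) = q(29)
q(29) = p(28)
p(28) = q(27)
q(27) = p(26)
p(26) = q(25)
q(25) = p(24)
p(24) = q(23)
q(23) = p(22)
p(22) = q(21)
q(21) = p(20)
p(20) = q(19)
q(19) = p(18)
p(18) = q(17)
q(17) = p(16)
p(16) = q(15)
q(15) = p(14)
p(14) = q(13)
q(13) = p(12)
p(12) = q(11)
q(11) = p(10)
p(10) = q(9)
q(9) = p(8)
p(8) = q(7)
q(7) = p(6)
p(6) = q(5)
q(5) = p(4)
p(4) = q(3)
q(3) = p(2)
p(2) = q(1)
q(1) = p(0)
p(0) = 1  (base case)
Result: 1

1


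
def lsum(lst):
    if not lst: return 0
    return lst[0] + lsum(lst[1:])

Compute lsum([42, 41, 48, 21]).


lsum([42, 41, 48, 21]) = 42 + lsum([41, 48, 21])
lsum([41, 48, 21]) = 41 + lsum([48, 21])
lsum([48, 21]) = 48 + lsum([21])
lsum([21]) = 21 + lsum([])
lsum([]) = 0  (base case)
Total: 42 + 41 + 48 + 21 + 0 = 152

152


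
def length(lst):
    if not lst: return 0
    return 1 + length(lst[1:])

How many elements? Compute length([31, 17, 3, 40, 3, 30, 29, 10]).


length([31, 17, 3, 40, 3, 30, 29, 10]) = 1 + length([17, 3, 40, 3, 30, 29, 10])
length([17, 3, 40, 3, 30, 29, 10]) = 1 + length([3, 40, 3, 30, 29, 10])
length([3, 40, 3, 30, 29, 10]) = 1 + length([40, 3, 30, 29, 10])
length([40, 3, 30, 29, 10]) = 1 + length([3, 30, 29, 10])
length([3, 30, 29, 10]) = 1 + length([30, 29, 10])
length([30, 29, 10]) = 1 + length([29, 10])
length([29, 10]) = 1 + length([10])
length([10]) = 1 + length([])
length([]) = 0  (base case)
Unwinding: 1 + 1 + 1 + 1 + 1 + 1 + 1 + 1 + 0 = 8

8


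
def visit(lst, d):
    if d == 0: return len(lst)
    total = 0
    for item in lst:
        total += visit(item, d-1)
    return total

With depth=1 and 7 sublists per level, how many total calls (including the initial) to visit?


At depth 0 (root): 1 call
At depth 1: each of 1 parents calls visit on 7 children = 7 calls
Total: 1 + 7 = 8

8


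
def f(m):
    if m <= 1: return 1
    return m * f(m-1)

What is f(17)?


f(17)
= 17 * f(16)
= 17 * 16 * f(15)
= 17 * 16 * 15 * f(14)
= 17 * 16 * 15 * 14 * f(13)
= 17 * 16 * 15 * 14 * 13 * f(12)
= 17 * 16 * 15 * 14 * 13 * 12 * f(11)
= 17 * 16 * 15 * 14 * 13 * 12 * 11 * f(10)
= 17 * 16 * 15 * 14 * 13 * 12 * 11 * 10 * f(9)
= 17 * 16 * 15 * 14 * 13 * 12 * 11 * 10 * 9 * f(8)
= 17 * 16 * 15 * 14 * 13 * 12 * 11 * 10 * 9 * 8 * f(7)
= 17 * 16 * 15 * 14 * 13 * 12 * 11 * 10 * 9 * 8 * 7 * f(6)
= 17 * 16 * 15 * 14 * 13 * 12 * 11 * 10 * 9 * 8 * 7 * 6 * f(5)
= 17 * 16 * 15 * 14 * 13 * 12 * 11 * 10 * 9 * 8 * 7 * 6 * 5 * f(4)
= 17 * 16 * 15 * 14 * 13 * 12 * 11 * 10 * 9 * 8 * 7 * 6 * 5 * 4 * f(3)
= 17 * 16 * 15 * 14 * 13 * 12 * 11 * 10 * 9 * 8 * 7 * 6 * 5 * 4 * 3 * f(2)
= 17 * 16 * 15 * 14 * 13 * 12 * 11 * 10 * 9 * 8 * 7 * 6 * 5 * 4 * 3 * 2 * f(1)
= 17 * 16 * 15 * 14 * 13 * 12 * 11 * 10 * 9 * 8 * 7 * 6 * 5 * 4 * 3 * 2 * 1
= 355687428096000

355687428096000


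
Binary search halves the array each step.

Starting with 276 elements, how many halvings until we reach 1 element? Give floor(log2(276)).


276 / 2 = 138
138 / 2 = 69
69 / 2 = 34
34 / 2 = 17
17 / 2 = 8
8 / 2 = 4
4 / 2 = 2
2 / 2 = 1
Reached 1 after 8 halvings

8


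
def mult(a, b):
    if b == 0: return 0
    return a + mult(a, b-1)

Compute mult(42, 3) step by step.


mult(42, 3) = 42 + mult(42, 2)
mult(42, 2) = 42 + mult(42, 1)
mult(42, 1) = 42 + mult(42, 0)
mult(42, 0) = 0  (base case)
Total: 42 + 42 + 42 + 0 = 126

126


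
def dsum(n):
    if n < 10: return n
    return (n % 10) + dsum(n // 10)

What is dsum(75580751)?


dsum(75580751) = 1 + dsum(7558075)
dsum(7558075) = 5 + dsum(755807)
dsum(755807) = 7 + dsum(75580)
dsum(75580) = 0 + dsum(7558)
dsum(7558) = 8 + dsum(755)
dsum(755) = 5 + dsum(75)
dsum(75) = 5 + dsum(7)
dsum(7) = 7  (base case)
Total: 1 + 5 + 7 + 0 + 8 + 5 + 5 + 7 = 38

38


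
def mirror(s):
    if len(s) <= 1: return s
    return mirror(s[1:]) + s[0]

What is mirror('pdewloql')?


mirror('pdewloql') = mirror('dewloql') + 'p'
mirror('dewloql') = mirror('ewloql') + 'd'
mirror('ewloql') = mirror('wloql') + 'e'
mirror('wloql') = mirror('loql') + 'w'
mirror('loql') = mirror('oql') + 'l'
mirror('oql') = mirror('ql') + 'o'
mirror('ql') = mirror('l') + 'q'
mirror('l') = 'l'  (base case)
Concatenating: 'l' + 'q' + 'o' + 'l' + 'w' + 'e' + 'd' + 'p' = 'lqolwedp'

lqolwedp


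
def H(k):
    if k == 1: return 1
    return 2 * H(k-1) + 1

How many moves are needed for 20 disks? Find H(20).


H(20) = 2 * H(19) + 1
H(19) = 2 * H(18) + 1
H(18) = 2 * H(17) + 1
H(17) = 2 * H(16) + 1
H(16) = 2 * H(15) + 1
H(15) = 2 * H(14) + 1
H(14) = 2 * H(13) + 1
H(13) = 2 * H(12) + 1
H(12) = 2 * H(11) + 1
H(11) = 2 * H(10) + 1
H(10) = 2 * H(9) + 1
H(9) = 2 * H(8) + 1
H(8) = 2 * H(7) + 1
H(7) = 2 * H(6) + 1
H(6) = 2 * H(5) + 1
H(5) = 2 * H(4) + 1
H(4) = 2 * H(3) + 1
H(3) = 2 * H(2) + 1
H(2) = 2 * H(1) + 1
H(1) = 1  (base case)
H(2) = 2 * 1 + 1 = 3
H(3) = 2 * 3 + 1 = 7
H(4) = 2 * 7 + 1 = 15
H(5) = 2 * 15 + 1 = 31
H(6) = 2 * 31 + 1 = 63
H(7) = 2 * 63 + 1 = 127
H(8) = 2 * 127 + 1 = 255
H(9) = 2 * 255 + 1 = 511
H(10) = 2 * 511 + 1 = 1023
H(11) = 2 * 1023 + 1 = 2047
H(12) = 2 * 2047 + 1 = 4095
H(13) = 2 * 4095 + 1 = 8191
H(14) = 2 * 8191 + 1 = 16383
H(15) = 2 * 16383 + 1 = 32767
H(16) = 2 * 32767 + 1 = 65535
H(17) = 2 * 65535 + 1 = 131071
H(18) = 2 * 131071 + 1 = 262143
H(19) = 2 * 262143 + 1 = 524287
H(20) = 2 * 524287 + 1 = 1048575

1048575
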